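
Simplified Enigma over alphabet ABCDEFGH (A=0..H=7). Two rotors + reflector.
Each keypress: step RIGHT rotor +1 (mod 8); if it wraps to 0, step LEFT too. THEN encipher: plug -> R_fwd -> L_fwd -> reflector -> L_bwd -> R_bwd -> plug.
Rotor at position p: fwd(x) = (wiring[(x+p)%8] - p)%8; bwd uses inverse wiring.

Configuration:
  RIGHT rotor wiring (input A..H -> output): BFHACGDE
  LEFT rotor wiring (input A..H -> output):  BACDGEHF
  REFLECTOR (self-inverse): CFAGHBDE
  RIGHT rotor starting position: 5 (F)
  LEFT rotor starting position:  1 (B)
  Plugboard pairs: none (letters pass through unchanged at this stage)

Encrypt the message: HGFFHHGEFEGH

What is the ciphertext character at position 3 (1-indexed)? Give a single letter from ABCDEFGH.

Char 1 ('H'): step: R->6, L=1; H->plug->H->R->A->L->H->refl->E->L'->G->R'->B->plug->B
Char 2 ('G'): step: R->7, L=1; G->plug->G->R->H->L->A->refl->C->L'->C->R'->B->plug->B
Char 3 ('F'): step: R->0, L->2 (L advanced); F->plug->F->R->G->L->H->refl->E->L'->C->R'->E->plug->E

E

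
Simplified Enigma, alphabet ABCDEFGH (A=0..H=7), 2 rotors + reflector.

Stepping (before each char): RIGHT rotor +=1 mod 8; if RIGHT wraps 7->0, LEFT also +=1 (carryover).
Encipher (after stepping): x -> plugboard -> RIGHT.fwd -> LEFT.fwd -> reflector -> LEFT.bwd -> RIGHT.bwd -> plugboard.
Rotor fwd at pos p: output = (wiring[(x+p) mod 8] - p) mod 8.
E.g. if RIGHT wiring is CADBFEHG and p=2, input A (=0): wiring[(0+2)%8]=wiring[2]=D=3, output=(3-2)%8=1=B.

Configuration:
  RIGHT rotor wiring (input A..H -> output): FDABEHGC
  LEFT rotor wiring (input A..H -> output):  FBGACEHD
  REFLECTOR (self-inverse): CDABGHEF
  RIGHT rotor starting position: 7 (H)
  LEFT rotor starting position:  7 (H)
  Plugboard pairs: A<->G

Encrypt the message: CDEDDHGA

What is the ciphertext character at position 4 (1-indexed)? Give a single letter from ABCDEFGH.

Char 1 ('C'): step: R->0, L->0 (L advanced); C->plug->C->R->A->L->F->refl->H->L'->G->R'->G->plug->A
Char 2 ('D'): step: R->1, L=0; D->plug->D->R->D->L->A->refl->C->L'->E->R'->H->plug->H
Char 3 ('E'): step: R->2, L=0; E->plug->E->R->E->L->C->refl->A->L'->D->R'->G->plug->A
Char 4 ('D'): step: R->3, L=0; D->plug->D->R->D->L->A->refl->C->L'->E->R'->C->plug->C

C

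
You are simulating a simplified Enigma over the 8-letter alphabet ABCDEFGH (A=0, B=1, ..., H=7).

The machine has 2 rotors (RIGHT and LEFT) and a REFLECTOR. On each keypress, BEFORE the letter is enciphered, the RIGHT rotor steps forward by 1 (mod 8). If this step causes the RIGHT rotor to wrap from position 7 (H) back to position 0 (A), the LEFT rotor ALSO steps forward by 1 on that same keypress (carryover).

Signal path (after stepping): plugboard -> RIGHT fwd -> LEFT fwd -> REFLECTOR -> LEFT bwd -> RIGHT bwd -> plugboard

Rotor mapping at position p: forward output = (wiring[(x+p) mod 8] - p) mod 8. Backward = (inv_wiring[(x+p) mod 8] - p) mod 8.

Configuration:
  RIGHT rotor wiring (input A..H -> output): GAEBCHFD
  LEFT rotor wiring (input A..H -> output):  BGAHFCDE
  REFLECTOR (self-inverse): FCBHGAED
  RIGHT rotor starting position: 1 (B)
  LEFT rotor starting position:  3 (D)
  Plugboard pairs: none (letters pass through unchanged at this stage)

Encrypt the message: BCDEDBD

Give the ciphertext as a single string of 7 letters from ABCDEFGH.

Char 1 ('B'): step: R->2, L=3; B->plug->B->R->H->L->F->refl->A->L'->D->R'->E->plug->E
Char 2 ('C'): step: R->3, L=3; C->plug->C->R->E->L->B->refl->C->L'->B->R'->H->plug->H
Char 3 ('D'): step: R->4, L=3; D->plug->D->R->H->L->F->refl->A->L'->D->R'->B->plug->B
Char 4 ('E'): step: R->5, L=3; E->plug->E->R->D->L->A->refl->F->L'->H->R'->F->plug->F
Char 5 ('D'): step: R->6, L=3; D->plug->D->R->C->L->H->refl->D->L'->G->R'->E->plug->E
Char 6 ('B'): step: R->7, L=3; B->plug->B->R->H->L->F->refl->A->L'->D->R'->F->plug->F
Char 7 ('D'): step: R->0, L->4 (L advanced); D->plug->D->R->B->L->G->refl->E->L'->G->R'->A->plug->A

Answer: EHBFEFA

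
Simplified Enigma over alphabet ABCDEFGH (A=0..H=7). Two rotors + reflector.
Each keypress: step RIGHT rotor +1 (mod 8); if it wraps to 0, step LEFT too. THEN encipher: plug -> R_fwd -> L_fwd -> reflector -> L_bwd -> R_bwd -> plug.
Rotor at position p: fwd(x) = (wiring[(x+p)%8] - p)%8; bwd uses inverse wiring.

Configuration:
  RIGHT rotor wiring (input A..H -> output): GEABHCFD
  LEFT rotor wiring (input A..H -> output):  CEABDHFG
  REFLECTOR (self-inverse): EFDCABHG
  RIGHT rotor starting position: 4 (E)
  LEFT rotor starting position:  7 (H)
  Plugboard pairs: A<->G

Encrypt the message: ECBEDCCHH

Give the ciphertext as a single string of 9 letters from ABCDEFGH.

Answer: BGFAGBHDD

Derivation:
Char 1 ('E'): step: R->5, L=7; E->plug->E->R->H->L->G->refl->H->L'->A->R'->B->plug->B
Char 2 ('C'): step: R->6, L=7; C->plug->C->R->A->L->H->refl->G->L'->H->R'->A->plug->G
Char 3 ('B'): step: R->7, L=7; B->plug->B->R->H->L->G->refl->H->L'->A->R'->F->plug->F
Char 4 ('E'): step: R->0, L->0 (L advanced); E->plug->E->R->H->L->G->refl->H->L'->F->R'->G->plug->A
Char 5 ('D'): step: R->1, L=0; D->plug->D->R->G->L->F->refl->B->L'->D->R'->A->plug->G
Char 6 ('C'): step: R->2, L=0; C->plug->C->R->F->L->H->refl->G->L'->H->R'->B->plug->B
Char 7 ('C'): step: R->3, L=0; C->plug->C->R->H->L->G->refl->H->L'->F->R'->H->plug->H
Char 8 ('H'): step: R->4, L=0; H->plug->H->R->F->L->H->refl->G->L'->H->R'->D->plug->D
Char 9 ('H'): step: R->5, L=0; H->plug->H->R->C->L->A->refl->E->L'->B->R'->D->plug->D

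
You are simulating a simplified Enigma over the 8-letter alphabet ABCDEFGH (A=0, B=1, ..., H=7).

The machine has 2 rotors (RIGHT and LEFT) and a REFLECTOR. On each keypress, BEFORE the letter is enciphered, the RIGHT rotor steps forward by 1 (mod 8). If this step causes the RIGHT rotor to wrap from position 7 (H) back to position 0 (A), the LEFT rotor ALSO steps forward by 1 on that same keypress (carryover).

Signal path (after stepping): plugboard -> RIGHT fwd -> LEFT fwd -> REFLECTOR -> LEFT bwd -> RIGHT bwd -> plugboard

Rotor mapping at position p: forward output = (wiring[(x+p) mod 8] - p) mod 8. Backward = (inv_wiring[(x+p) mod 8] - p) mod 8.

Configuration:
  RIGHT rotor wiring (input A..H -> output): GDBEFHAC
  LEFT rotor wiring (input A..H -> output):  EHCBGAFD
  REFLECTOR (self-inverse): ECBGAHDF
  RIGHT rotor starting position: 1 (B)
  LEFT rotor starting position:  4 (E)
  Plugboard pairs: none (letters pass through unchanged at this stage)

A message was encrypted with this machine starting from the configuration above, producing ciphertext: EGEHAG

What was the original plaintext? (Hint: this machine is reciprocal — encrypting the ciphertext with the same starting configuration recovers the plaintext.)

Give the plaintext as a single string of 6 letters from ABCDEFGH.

Answer: DBHACD

Derivation:
Char 1 ('E'): step: R->2, L=4; E->plug->E->R->G->L->G->refl->D->L'->F->R'->D->plug->D
Char 2 ('G'): step: R->3, L=4; G->plug->G->R->A->L->C->refl->B->L'->C->R'->B->plug->B
Char 3 ('E'): step: R->4, L=4; E->plug->E->R->C->L->B->refl->C->L'->A->R'->H->plug->H
Char 4 ('H'): step: R->5, L=4; H->plug->H->R->A->L->C->refl->B->L'->C->R'->A->plug->A
Char 5 ('A'): step: R->6, L=4; A->plug->A->R->C->L->B->refl->C->L'->A->R'->C->plug->C
Char 6 ('G'): step: R->7, L=4; G->plug->G->R->A->L->C->refl->B->L'->C->R'->D->plug->D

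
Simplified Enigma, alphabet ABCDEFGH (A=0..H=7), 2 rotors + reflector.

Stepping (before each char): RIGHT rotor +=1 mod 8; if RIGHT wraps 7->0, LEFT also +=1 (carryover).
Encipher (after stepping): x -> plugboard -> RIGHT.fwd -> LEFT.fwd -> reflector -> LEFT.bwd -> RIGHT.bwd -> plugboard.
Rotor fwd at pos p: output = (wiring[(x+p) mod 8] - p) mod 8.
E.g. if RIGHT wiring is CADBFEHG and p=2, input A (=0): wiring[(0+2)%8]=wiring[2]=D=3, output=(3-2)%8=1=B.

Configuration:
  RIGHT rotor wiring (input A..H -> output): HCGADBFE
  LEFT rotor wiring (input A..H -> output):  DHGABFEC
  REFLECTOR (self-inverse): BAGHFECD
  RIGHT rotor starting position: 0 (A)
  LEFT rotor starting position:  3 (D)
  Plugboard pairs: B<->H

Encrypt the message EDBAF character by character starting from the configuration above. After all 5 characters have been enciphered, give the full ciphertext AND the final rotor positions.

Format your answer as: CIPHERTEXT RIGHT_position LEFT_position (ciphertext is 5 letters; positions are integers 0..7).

Char 1 ('E'): step: R->1, L=3; E->plug->E->R->A->L->F->refl->E->L'->G->R'->H->plug->B
Char 2 ('D'): step: R->2, L=3; D->plug->D->R->H->L->D->refl->H->L'->E->R'->A->plug->A
Char 3 ('B'): step: R->3, L=3; B->plug->H->R->D->L->B->refl->A->L'->F->R'->A->plug->A
Char 4 ('A'): step: R->4, L=3; A->plug->A->R->H->L->D->refl->H->L'->E->R'->H->plug->B
Char 5 ('F'): step: R->5, L=3; F->plug->F->R->B->L->G->refl->C->L'->C->R'->D->plug->D
Final: ciphertext=BAABD, RIGHT=5, LEFT=3

Answer: BAABD 5 3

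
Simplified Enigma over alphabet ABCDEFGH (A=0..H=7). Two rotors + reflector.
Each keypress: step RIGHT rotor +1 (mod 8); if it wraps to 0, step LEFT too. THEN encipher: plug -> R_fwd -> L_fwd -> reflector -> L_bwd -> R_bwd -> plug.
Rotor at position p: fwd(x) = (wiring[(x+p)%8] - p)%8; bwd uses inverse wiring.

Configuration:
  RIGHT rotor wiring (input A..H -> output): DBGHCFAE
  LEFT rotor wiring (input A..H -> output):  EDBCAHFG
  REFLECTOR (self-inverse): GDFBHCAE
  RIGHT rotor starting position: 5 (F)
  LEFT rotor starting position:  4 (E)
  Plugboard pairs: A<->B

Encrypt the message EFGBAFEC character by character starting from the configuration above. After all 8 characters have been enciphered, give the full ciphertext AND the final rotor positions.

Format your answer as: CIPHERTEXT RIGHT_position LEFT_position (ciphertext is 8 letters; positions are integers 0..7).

Char 1 ('E'): step: R->6, L=4; E->plug->E->R->A->L->E->refl->H->L'->F->R'->C->plug->C
Char 2 ('F'): step: R->7, L=4; F->plug->F->R->D->L->C->refl->F->L'->G->R'->G->plug->G
Char 3 ('G'): step: R->0, L->5 (L advanced); G->plug->G->R->A->L->C->refl->F->L'->G->R'->C->plug->C
Char 4 ('B'): step: R->1, L=5; B->plug->A->R->A->L->C->refl->F->L'->G->R'->C->plug->C
Char 5 ('A'): step: R->2, L=5; A->plug->B->R->F->L->E->refl->H->L'->D->R'->D->plug->D
Char 6 ('F'): step: R->3, L=5; F->plug->F->R->A->L->C->refl->F->L'->G->R'->G->plug->G
Char 7 ('E'): step: R->4, L=5; E->plug->E->R->H->L->D->refl->B->L'->C->R'->G->plug->G
Char 8 ('C'): step: R->5, L=5; C->plug->C->R->H->L->D->refl->B->L'->C->R'->G->plug->G
Final: ciphertext=CGCCDGGG, RIGHT=5, LEFT=5

Answer: CGCCDGGG 5 5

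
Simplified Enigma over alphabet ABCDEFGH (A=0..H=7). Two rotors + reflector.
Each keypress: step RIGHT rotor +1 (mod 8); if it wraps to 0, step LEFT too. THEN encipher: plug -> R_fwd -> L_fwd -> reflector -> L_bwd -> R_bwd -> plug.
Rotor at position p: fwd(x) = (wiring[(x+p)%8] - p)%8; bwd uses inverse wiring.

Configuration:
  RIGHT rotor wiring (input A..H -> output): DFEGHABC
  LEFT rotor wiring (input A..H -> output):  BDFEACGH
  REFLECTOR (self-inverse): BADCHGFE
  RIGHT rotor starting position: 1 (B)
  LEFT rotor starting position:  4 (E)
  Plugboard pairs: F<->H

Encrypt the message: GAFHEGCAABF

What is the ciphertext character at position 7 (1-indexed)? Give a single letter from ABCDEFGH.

Char 1 ('G'): step: R->2, L=4; G->plug->G->R->B->L->G->refl->F->L'->E->R'->B->plug->B
Char 2 ('A'): step: R->3, L=4; A->plug->A->R->D->L->D->refl->C->L'->C->R'->G->plug->G
Char 3 ('F'): step: R->4, L=4; F->plug->H->R->C->L->C->refl->D->L'->D->R'->A->plug->A
Char 4 ('H'): step: R->5, L=4; H->plug->F->R->H->L->A->refl->B->L'->G->R'->D->plug->D
Char 5 ('E'): step: R->6, L=4; E->plug->E->R->G->L->B->refl->A->L'->H->R'->D->plug->D
Char 6 ('G'): step: R->7, L=4; G->plug->G->R->B->L->G->refl->F->L'->E->R'->B->plug->B
Char 7 ('C'): step: R->0, L->5 (L advanced); C->plug->C->R->E->L->G->refl->F->L'->A->R'->F->plug->H

H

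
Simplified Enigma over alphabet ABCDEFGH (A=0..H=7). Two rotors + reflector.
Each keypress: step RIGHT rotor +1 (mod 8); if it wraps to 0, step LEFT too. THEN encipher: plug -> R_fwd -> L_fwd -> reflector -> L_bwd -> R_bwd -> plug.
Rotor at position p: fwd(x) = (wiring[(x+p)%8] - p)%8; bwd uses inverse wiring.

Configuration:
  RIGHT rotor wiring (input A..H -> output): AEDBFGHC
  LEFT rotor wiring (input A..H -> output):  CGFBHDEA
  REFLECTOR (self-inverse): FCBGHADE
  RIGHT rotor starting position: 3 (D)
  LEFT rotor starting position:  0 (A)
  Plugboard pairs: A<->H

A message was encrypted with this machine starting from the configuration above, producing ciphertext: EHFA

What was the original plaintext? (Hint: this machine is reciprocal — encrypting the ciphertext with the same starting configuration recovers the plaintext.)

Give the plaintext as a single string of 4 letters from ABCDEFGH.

Char 1 ('E'): step: R->4, L=0; E->plug->E->R->E->L->H->refl->E->L'->G->R'->D->plug->D
Char 2 ('H'): step: R->5, L=0; H->plug->A->R->B->L->G->refl->D->L'->F->R'->C->plug->C
Char 3 ('F'): step: R->6, L=0; F->plug->F->R->D->L->B->refl->C->L'->A->R'->H->plug->A
Char 4 ('A'): step: R->7, L=0; A->plug->H->R->A->L->C->refl->B->L'->D->R'->A->plug->H

Answer: DCAH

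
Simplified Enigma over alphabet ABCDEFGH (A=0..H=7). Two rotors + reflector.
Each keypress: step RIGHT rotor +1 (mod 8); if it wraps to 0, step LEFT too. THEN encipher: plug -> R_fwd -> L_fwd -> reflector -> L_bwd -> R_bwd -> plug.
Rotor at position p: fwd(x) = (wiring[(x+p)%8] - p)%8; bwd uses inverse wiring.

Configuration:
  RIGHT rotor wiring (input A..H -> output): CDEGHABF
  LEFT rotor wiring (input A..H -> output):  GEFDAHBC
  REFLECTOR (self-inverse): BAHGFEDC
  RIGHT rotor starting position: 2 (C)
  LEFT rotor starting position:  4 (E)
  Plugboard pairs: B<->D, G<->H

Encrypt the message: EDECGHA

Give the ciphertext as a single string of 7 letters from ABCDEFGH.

Answer: HFBDFAG

Derivation:
Char 1 ('E'): step: R->3, L=4; E->plug->E->R->C->L->F->refl->E->L'->A->R'->G->plug->H
Char 2 ('D'): step: R->4, L=4; D->plug->B->R->E->L->C->refl->H->L'->H->R'->F->plug->F
Char 3 ('E'): step: R->5, L=4; E->plug->E->R->G->L->B->refl->A->L'->F->R'->D->plug->B
Char 4 ('C'): step: R->6, L=4; C->plug->C->R->E->L->C->refl->H->L'->H->R'->B->plug->D
Char 5 ('G'): step: R->7, L=4; G->plug->H->R->C->L->F->refl->E->L'->A->R'->F->plug->F
Char 6 ('H'): step: R->0, L->5 (L advanced); H->plug->G->R->B->L->E->refl->F->L'->C->R'->A->plug->A
Char 7 ('A'): step: R->1, L=5; A->plug->A->R->C->L->F->refl->E->L'->B->R'->H->plug->G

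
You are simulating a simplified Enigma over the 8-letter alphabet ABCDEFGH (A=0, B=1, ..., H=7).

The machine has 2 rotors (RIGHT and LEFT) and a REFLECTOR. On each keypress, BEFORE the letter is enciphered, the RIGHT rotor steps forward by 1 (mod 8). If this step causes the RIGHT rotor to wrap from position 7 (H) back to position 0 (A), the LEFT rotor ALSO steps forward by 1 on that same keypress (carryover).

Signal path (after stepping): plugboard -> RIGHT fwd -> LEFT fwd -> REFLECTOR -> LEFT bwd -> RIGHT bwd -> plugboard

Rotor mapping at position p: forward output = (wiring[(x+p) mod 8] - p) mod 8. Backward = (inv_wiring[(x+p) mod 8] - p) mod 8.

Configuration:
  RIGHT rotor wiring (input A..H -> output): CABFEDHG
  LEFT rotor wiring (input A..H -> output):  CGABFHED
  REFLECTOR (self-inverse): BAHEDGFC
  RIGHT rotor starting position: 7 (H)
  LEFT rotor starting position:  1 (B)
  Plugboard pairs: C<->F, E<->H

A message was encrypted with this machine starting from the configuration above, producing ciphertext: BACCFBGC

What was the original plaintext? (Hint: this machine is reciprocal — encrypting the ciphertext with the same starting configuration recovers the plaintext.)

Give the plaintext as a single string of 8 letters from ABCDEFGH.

Char 1 ('B'): step: R->0, L->2 (L advanced); B->plug->B->R->A->L->G->refl->F->L'->D->R'->F->plug->C
Char 2 ('A'): step: R->1, L=2; A->plug->A->R->H->L->E->refl->D->L'->C->R'->E->plug->H
Char 3 ('C'): step: R->2, L=2; C->plug->F->R->E->L->C->refl->H->L'->B->R'->D->plug->D
Char 4 ('C'): step: R->3, L=2; C->plug->F->R->H->L->E->refl->D->L'->C->R'->A->plug->A
Char 5 ('F'): step: R->4, L=2; F->plug->C->R->D->L->F->refl->G->L'->A->R'->A->plug->A
Char 6 ('B'): step: R->5, L=2; B->plug->B->R->C->L->D->refl->E->L'->H->R'->H->plug->E
Char 7 ('G'): step: R->6, L=2; G->plug->G->R->G->L->A->refl->B->L'->F->R'->H->plug->E
Char 8 ('C'): step: R->7, L=2; C->plug->F->R->F->L->B->refl->A->L'->G->R'->E->plug->H

Answer: CHDAAEEH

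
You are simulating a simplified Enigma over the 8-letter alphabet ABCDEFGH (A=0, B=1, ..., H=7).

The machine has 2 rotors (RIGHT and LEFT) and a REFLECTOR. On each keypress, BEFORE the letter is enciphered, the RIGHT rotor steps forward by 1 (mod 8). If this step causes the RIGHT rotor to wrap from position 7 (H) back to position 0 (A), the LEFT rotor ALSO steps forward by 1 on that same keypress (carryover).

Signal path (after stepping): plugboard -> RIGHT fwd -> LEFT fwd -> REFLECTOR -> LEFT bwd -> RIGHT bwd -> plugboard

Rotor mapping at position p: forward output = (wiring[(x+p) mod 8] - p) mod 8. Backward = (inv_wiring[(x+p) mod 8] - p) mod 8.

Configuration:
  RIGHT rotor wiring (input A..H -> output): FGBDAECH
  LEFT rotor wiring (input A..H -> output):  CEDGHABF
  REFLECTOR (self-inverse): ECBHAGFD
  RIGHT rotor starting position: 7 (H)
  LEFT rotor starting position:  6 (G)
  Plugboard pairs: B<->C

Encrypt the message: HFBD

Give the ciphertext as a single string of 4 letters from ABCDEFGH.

Answer: CHAH

Derivation:
Char 1 ('H'): step: R->0, L->7 (L advanced); H->plug->H->R->H->L->C->refl->B->L'->G->R'->B->plug->C
Char 2 ('F'): step: R->1, L=7; F->plug->F->R->B->L->D->refl->H->L'->E->R'->H->plug->H
Char 3 ('B'): step: R->2, L=7; B->plug->C->R->G->L->B->refl->C->L'->H->R'->A->plug->A
Char 4 ('D'): step: R->3, L=7; D->plug->D->R->H->L->C->refl->B->L'->G->R'->H->plug->H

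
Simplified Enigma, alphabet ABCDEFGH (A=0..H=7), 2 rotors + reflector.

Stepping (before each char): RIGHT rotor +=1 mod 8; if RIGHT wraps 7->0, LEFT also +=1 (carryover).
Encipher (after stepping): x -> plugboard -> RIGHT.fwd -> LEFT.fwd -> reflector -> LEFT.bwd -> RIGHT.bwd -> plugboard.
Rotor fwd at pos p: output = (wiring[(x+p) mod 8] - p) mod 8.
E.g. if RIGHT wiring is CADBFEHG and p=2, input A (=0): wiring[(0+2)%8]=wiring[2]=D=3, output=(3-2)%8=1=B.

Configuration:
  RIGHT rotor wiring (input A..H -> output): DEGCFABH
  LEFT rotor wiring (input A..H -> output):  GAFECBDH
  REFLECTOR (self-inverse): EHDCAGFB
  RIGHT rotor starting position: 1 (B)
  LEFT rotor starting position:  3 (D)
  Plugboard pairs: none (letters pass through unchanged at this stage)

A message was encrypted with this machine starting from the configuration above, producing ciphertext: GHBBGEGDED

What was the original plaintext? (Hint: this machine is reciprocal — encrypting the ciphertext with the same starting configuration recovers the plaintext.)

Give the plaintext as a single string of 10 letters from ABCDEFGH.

Char 1 ('G'): step: R->2, L=3; G->plug->G->R->B->L->H->refl->B->L'->A->R'->B->plug->B
Char 2 ('H'): step: R->3, L=3; H->plug->H->R->D->L->A->refl->E->L'->E->R'->E->plug->E
Char 3 ('B'): step: R->4, L=3; B->plug->B->R->E->L->E->refl->A->L'->D->R'->D->plug->D
Char 4 ('B'): step: R->5, L=3; B->plug->B->R->E->L->E->refl->A->L'->D->R'->A->plug->A
Char 5 ('G'): step: R->6, L=3; G->plug->G->R->H->L->C->refl->D->L'->F->R'->C->plug->C
Char 6 ('E'): step: R->7, L=3; E->plug->E->R->D->L->A->refl->E->L'->E->R'->B->plug->B
Char 7 ('G'): step: R->0, L->4 (L advanced); G->plug->G->R->B->L->F->refl->G->L'->A->R'->F->plug->F
Char 8 ('D'): step: R->1, L=4; D->plug->D->R->E->L->C->refl->D->L'->D->R'->A->plug->A
Char 9 ('E'): step: R->2, L=4; E->plug->E->R->H->L->A->refl->E->L'->F->R'->F->plug->F
Char 10 ('D'): step: R->3, L=4; D->plug->D->R->G->L->B->refl->H->L'->C->R'->B->plug->B

Answer: BEDACBFAFB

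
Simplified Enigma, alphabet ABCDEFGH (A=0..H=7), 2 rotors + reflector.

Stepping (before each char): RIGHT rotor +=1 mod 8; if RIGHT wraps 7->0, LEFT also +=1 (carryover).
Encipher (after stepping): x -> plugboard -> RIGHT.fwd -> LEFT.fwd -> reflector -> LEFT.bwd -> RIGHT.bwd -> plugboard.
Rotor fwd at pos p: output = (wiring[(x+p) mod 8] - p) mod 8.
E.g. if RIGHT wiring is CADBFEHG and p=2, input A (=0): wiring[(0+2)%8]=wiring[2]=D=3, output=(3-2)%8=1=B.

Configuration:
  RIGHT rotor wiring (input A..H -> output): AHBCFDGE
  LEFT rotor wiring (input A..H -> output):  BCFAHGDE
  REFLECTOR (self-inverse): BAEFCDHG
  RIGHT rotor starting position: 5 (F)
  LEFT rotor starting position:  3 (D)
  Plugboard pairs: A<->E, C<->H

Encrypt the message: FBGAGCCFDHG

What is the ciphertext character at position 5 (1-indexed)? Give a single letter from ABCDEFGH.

Char 1 ('F'): step: R->6, L=3; F->plug->F->R->E->L->B->refl->A->L'->D->R'->E->plug->A
Char 2 ('B'): step: R->7, L=3; B->plug->B->R->B->L->E->refl->C->L'->H->R'->H->plug->C
Char 3 ('G'): step: R->0, L->4 (L advanced); G->plug->G->R->G->L->B->refl->A->L'->D->R'->F->plug->F
Char 4 ('A'): step: R->1, L=4; A->plug->E->R->C->L->H->refl->G->L'->F->R'->F->plug->F
Char 5 ('G'): step: R->2, L=4; G->plug->G->R->G->L->B->refl->A->L'->D->R'->C->plug->H

H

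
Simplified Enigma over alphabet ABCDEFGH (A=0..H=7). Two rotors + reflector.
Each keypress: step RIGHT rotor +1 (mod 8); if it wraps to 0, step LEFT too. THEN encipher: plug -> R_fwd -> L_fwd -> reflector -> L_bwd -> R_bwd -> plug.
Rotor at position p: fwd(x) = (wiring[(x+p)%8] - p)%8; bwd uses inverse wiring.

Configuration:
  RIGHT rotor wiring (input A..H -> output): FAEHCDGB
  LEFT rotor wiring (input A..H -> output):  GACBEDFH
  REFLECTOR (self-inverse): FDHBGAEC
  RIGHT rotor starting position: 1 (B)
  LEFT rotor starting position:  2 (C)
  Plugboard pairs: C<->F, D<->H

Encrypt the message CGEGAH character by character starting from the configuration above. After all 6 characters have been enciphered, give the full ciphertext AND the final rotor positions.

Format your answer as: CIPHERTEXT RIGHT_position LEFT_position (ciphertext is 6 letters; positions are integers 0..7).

Answer: DFFBDE 7 2

Derivation:
Char 1 ('C'): step: R->2, L=2; C->plug->F->R->H->L->G->refl->E->L'->G->R'->H->plug->D
Char 2 ('G'): step: R->3, L=2; G->plug->G->R->F->L->F->refl->A->L'->A->R'->C->plug->F
Char 3 ('E'): step: R->4, L=2; E->plug->E->R->B->L->H->refl->C->L'->C->R'->C->plug->F
Char 4 ('G'): step: R->5, L=2; G->plug->G->R->C->L->C->refl->H->L'->B->R'->B->plug->B
Char 5 ('A'): step: R->6, L=2; A->plug->A->R->A->L->A->refl->F->L'->F->R'->H->plug->D
Char 6 ('H'): step: R->7, L=2; H->plug->D->R->F->L->F->refl->A->L'->A->R'->E->plug->E
Final: ciphertext=DFFBDE, RIGHT=7, LEFT=2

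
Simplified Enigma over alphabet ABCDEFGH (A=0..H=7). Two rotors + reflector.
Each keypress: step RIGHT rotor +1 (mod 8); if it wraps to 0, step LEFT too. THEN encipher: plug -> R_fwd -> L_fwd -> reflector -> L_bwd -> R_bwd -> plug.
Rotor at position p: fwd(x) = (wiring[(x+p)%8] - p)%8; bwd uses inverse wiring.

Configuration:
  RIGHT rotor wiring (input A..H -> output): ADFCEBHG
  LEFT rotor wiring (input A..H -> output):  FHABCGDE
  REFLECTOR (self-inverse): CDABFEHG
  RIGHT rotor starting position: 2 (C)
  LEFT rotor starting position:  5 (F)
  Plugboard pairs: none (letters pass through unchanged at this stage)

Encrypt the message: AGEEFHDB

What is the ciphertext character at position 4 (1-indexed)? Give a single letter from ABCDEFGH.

Char 1 ('A'): step: R->3, L=5; A->plug->A->R->H->L->F->refl->E->L'->G->R'->C->plug->C
Char 2 ('G'): step: R->4, L=5; G->plug->G->R->B->L->G->refl->H->L'->C->R'->D->plug->D
Char 3 ('E'): step: R->5, L=5; E->plug->E->R->G->L->E->refl->F->L'->H->R'->H->plug->H
Char 4 ('E'): step: R->6, L=5; E->plug->E->R->H->L->F->refl->E->L'->G->R'->G->plug->G

G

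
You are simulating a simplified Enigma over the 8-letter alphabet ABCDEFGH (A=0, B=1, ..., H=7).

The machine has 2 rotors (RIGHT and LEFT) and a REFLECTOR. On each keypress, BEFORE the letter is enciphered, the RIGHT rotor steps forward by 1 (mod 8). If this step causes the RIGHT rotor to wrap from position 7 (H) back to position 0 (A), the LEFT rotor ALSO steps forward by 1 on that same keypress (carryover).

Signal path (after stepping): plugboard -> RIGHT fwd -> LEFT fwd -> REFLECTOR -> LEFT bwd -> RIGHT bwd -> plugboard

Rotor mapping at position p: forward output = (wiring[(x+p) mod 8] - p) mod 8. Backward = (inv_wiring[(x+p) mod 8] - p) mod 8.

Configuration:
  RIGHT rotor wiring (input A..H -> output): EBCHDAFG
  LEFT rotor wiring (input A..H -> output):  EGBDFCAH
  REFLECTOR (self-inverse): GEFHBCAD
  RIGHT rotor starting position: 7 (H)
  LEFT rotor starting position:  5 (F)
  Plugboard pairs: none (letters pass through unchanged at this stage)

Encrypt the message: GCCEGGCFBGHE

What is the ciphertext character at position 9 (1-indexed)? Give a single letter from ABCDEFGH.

Char 1 ('G'): step: R->0, L->6 (L advanced); G->plug->G->R->F->L->F->refl->C->L'->A->R'->F->plug->F
Char 2 ('C'): step: R->1, L=6; C->plug->C->R->G->L->H->refl->D->L'->E->R'->F->plug->F
Char 3 ('C'): step: R->2, L=6; C->plug->C->R->B->L->B->refl->E->L'->H->R'->H->plug->H
Char 4 ('E'): step: R->3, L=6; E->plug->E->R->D->L->A->refl->G->L'->C->R'->D->plug->D
Char 5 ('G'): step: R->4, L=6; G->plug->G->R->G->L->H->refl->D->L'->E->R'->B->plug->B
Char 6 ('G'): step: R->5, L=6; G->plug->G->R->C->L->G->refl->A->L'->D->R'->A->plug->A
Char 7 ('C'): step: R->6, L=6; C->plug->C->R->G->L->H->refl->D->L'->E->R'->E->plug->E
Char 8 ('F'): step: R->7, L=6; F->plug->F->R->E->L->D->refl->H->L'->G->R'->H->plug->H
Char 9 ('B'): step: R->0, L->7 (L advanced); B->plug->B->R->B->L->F->refl->C->L'->D->R'->E->plug->E

E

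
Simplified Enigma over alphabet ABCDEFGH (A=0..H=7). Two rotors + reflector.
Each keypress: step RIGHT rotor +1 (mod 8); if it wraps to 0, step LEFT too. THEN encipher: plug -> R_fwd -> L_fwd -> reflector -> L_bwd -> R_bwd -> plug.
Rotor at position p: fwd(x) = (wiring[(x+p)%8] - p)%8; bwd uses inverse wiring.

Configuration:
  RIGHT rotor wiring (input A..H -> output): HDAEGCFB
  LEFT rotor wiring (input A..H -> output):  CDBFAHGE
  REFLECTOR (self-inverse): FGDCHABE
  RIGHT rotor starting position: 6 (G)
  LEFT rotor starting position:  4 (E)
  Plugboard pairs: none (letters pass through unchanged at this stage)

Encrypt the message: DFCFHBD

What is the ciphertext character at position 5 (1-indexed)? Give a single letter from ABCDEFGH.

Char 1 ('D'): step: R->7, L=4; D->plug->D->R->B->L->D->refl->C->L'->C->R'->A->plug->A
Char 2 ('F'): step: R->0, L->5 (L advanced); F->plug->F->R->C->L->H->refl->E->L'->F->R'->G->plug->G
Char 3 ('C'): step: R->1, L=5; C->plug->C->R->D->L->F->refl->A->L'->G->R'->H->plug->H
Char 4 ('F'): step: R->2, L=5; F->plug->F->R->H->L->D->refl->C->L'->A->R'->D->plug->D
Char 5 ('H'): step: R->3, L=5; H->plug->H->R->F->L->E->refl->H->L'->C->R'->D->plug->D

D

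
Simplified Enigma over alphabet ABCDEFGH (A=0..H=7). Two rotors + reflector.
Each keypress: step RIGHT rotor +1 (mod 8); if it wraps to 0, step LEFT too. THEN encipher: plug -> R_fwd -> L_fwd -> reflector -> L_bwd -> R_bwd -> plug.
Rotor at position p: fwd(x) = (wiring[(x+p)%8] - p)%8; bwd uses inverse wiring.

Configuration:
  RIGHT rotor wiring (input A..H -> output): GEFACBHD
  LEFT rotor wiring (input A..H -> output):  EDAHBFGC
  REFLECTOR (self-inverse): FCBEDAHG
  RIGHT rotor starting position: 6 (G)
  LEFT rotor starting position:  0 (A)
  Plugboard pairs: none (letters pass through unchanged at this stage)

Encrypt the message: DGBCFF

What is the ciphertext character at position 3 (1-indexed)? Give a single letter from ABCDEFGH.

Char 1 ('D'): step: R->7, L=0; D->plug->D->R->G->L->G->refl->H->L'->D->R'->F->plug->F
Char 2 ('G'): step: R->0, L->1 (L advanced); G->plug->G->R->H->L->D->refl->E->L'->E->R'->B->plug->B
Char 3 ('B'): step: R->1, L=1; B->plug->B->R->E->L->E->refl->D->L'->H->R'->C->plug->C

C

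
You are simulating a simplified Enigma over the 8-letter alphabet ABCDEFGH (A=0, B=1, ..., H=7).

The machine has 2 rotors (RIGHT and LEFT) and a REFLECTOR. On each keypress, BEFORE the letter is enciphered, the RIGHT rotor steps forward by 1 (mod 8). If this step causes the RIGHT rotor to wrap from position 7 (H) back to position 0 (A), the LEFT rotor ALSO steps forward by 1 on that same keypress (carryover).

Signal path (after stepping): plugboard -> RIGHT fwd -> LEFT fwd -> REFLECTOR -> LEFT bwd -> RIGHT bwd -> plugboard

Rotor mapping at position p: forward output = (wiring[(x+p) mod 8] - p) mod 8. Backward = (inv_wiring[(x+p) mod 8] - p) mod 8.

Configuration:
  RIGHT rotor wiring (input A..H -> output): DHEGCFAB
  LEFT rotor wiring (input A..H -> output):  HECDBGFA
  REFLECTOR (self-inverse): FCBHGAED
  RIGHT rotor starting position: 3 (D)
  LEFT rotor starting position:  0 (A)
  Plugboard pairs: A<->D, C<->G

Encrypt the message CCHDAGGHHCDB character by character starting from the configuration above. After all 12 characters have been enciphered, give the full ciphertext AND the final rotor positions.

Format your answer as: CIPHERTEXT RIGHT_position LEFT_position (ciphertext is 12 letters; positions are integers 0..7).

Char 1 ('C'): step: R->4, L=0; C->plug->G->R->A->L->H->refl->D->L'->D->R'->F->plug->F
Char 2 ('C'): step: R->5, L=0; C->plug->G->R->B->L->E->refl->G->L'->F->R'->H->plug->H
Char 3 ('H'): step: R->6, L=0; H->plug->H->R->H->L->A->refl->F->L'->G->R'->E->plug->E
Char 4 ('D'): step: R->7, L=0; D->plug->A->R->C->L->C->refl->B->L'->E->R'->B->plug->B
Char 5 ('A'): step: R->0, L->1 (L advanced); A->plug->D->R->G->L->H->refl->D->L'->A->R'->G->plug->C
Char 6 ('G'): step: R->1, L=1; G->plug->C->R->F->L->E->refl->G->L'->H->R'->F->plug->F
Char 7 ('G'): step: R->2, L=1; G->plug->C->R->A->L->D->refl->H->L'->G->R'->E->plug->E
Char 8 ('H'): step: R->3, L=1; H->plug->H->R->B->L->B->refl->C->L'->C->R'->C->plug->G
Char 9 ('H'): step: R->4, L=1; H->plug->H->R->C->L->C->refl->B->L'->B->R'->B->plug->B
Char 10 ('C'): step: R->5, L=1; C->plug->G->R->B->L->B->refl->C->L'->C->R'->E->plug->E
Char 11 ('D'): step: R->6, L=1; D->plug->A->R->C->L->C->refl->B->L'->B->R'->D->plug->A
Char 12 ('B'): step: R->7, L=1; B->plug->B->R->E->L->F->refl->A->L'->D->R'->F->plug->F
Final: ciphertext=FHEBCFEGBEAF, RIGHT=7, LEFT=1

Answer: FHEBCFEGBEAF 7 1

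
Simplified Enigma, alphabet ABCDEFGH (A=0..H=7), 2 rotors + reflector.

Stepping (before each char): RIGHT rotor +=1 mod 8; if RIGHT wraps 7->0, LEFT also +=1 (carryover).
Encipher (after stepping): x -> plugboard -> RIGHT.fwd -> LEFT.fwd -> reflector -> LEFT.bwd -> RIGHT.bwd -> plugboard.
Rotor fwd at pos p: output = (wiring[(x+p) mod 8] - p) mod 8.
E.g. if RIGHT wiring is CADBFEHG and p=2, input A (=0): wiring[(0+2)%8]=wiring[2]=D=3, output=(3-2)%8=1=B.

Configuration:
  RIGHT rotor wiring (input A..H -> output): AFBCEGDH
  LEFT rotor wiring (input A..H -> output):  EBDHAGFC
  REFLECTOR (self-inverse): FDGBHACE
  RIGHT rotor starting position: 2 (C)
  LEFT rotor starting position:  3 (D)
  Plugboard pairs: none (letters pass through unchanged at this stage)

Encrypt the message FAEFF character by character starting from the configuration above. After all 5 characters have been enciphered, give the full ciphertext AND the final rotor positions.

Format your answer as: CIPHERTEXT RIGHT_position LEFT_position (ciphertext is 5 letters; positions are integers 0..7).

Char 1 ('F'): step: R->3, L=3; F->plug->F->R->F->L->B->refl->D->L'->C->R'->G->plug->G
Char 2 ('A'): step: R->4, L=3; A->plug->A->R->A->L->E->refl->H->L'->E->R'->E->plug->E
Char 3 ('E'): step: R->5, L=3; E->plug->E->R->A->L->E->refl->H->L'->E->R'->F->plug->F
Char 4 ('F'): step: R->6, L=3; F->plug->F->R->E->L->H->refl->E->L'->A->R'->H->plug->H
Char 5 ('F'): step: R->7, L=3; F->plug->F->R->F->L->B->refl->D->L'->C->R'->D->plug->D
Final: ciphertext=GEFHD, RIGHT=7, LEFT=3

Answer: GEFHD 7 3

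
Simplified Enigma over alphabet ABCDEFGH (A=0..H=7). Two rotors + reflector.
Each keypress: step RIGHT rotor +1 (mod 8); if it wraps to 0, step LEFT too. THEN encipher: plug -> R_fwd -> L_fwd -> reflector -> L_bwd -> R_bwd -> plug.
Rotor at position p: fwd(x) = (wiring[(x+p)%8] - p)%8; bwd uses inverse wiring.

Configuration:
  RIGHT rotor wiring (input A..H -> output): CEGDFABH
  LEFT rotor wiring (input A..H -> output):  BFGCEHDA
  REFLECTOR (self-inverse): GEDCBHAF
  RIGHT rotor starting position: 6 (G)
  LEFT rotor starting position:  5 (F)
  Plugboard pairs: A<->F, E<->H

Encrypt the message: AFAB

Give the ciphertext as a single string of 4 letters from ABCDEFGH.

Char 1 ('A'): step: R->7, L=5; A->plug->F->R->G->L->F->refl->H->L'->H->R'->D->plug->D
Char 2 ('F'): step: R->0, L->6 (L advanced); F->plug->A->R->C->L->D->refl->C->L'->B->R'->G->plug->G
Char 3 ('A'): step: R->1, L=6; A->plug->F->R->A->L->F->refl->H->L'->D->R'->A->plug->F
Char 4 ('B'): step: R->2, L=6; B->plug->B->R->B->L->C->refl->D->L'->C->R'->H->plug->E

Answer: DGFE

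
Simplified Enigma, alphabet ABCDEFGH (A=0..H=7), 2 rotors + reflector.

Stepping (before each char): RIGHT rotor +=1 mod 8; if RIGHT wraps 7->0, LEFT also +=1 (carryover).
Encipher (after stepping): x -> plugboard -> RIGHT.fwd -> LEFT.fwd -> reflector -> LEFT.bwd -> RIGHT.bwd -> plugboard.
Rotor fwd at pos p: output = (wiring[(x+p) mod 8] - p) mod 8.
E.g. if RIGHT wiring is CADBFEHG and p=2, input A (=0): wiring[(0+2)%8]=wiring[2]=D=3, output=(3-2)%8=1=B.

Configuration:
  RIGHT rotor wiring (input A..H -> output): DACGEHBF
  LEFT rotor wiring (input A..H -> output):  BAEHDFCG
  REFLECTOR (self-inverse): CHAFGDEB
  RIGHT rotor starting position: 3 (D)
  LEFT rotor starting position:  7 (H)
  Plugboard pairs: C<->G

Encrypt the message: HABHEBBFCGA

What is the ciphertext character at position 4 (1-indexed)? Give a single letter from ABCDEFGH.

Char 1 ('H'): step: R->4, L=7; H->plug->H->R->C->L->B->refl->H->L'->A->R'->A->plug->A
Char 2 ('A'): step: R->5, L=7; A->plug->A->R->C->L->B->refl->H->L'->A->R'->C->plug->G
Char 3 ('B'): step: R->6, L=7; B->plug->B->R->H->L->D->refl->F->L'->D->R'->A->plug->A
Char 4 ('H'): step: R->7, L=7; H->plug->H->R->C->L->B->refl->H->L'->A->R'->G->plug->C

C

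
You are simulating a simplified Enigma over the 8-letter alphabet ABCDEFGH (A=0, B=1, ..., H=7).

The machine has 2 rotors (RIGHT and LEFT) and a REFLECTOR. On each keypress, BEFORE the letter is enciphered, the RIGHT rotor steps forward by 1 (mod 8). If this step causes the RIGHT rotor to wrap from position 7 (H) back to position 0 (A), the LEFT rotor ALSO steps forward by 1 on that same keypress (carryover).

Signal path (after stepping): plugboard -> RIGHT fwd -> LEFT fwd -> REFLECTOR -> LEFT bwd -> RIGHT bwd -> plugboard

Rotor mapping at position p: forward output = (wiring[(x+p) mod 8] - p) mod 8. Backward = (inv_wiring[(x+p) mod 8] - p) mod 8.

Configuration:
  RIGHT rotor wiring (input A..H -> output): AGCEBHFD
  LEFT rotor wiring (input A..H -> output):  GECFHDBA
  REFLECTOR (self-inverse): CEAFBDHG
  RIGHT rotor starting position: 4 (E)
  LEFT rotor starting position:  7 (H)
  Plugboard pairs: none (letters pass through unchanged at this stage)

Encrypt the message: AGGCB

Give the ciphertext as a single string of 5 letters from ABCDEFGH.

Char 1 ('A'): step: R->5, L=7; A->plug->A->R->C->L->F->refl->D->L'->D->R'->D->plug->D
Char 2 ('G'): step: R->6, L=7; G->plug->G->R->D->L->D->refl->F->L'->C->R'->C->plug->C
Char 3 ('G'): step: R->7, L=7; G->plug->G->R->A->L->B->refl->E->L'->G->R'->H->plug->H
Char 4 ('C'): step: R->0, L->0 (L advanced); C->plug->C->R->C->L->C->refl->A->L'->H->R'->F->plug->F
Char 5 ('B'): step: R->1, L=0; B->plug->B->R->B->L->E->refl->B->L'->G->R'->E->plug->E

Answer: DCHFE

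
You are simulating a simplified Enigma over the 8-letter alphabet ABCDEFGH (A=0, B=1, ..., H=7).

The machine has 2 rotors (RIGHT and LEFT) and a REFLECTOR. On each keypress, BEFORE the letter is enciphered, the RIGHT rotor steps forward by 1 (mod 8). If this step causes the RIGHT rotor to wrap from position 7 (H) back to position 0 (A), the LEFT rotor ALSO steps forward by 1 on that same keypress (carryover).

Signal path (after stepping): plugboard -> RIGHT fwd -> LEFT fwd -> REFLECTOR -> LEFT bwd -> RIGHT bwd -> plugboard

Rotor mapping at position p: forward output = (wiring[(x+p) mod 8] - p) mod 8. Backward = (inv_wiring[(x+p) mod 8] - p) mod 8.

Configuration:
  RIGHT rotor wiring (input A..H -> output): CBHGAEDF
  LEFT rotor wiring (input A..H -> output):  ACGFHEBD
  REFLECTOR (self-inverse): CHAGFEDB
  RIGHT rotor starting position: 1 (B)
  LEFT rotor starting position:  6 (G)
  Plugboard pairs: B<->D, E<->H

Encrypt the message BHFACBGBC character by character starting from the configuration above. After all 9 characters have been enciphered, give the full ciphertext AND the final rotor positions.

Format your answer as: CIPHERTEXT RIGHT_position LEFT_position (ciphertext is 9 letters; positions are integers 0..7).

Char 1 ('B'): step: R->2, L=6; B->plug->D->R->C->L->C->refl->A->L'->E->R'->B->plug->D
Char 2 ('H'): step: R->3, L=6; H->plug->E->R->C->L->C->refl->A->L'->E->R'->H->plug->E
Char 3 ('F'): step: R->4, L=6; F->plug->F->R->F->L->H->refl->B->L'->G->R'->E->plug->H
Char 4 ('A'): step: R->5, L=6; A->plug->A->R->H->L->G->refl->D->L'->A->R'->C->plug->C
Char 5 ('C'): step: R->6, L=6; C->plug->C->R->E->L->A->refl->C->L'->C->R'->G->plug->G
Char 6 ('B'): step: R->7, L=6; B->plug->D->R->A->L->D->refl->G->L'->H->R'->E->plug->H
Char 7 ('G'): step: R->0, L->7 (L advanced); G->plug->G->R->D->L->H->refl->B->L'->B->R'->B->plug->D
Char 8 ('B'): step: R->1, L=7; B->plug->D->R->H->L->C->refl->A->L'->F->R'->C->plug->C
Char 9 ('C'): step: R->2, L=7; C->plug->C->R->G->L->F->refl->E->L'->A->R'->G->plug->G
Final: ciphertext=DEHCGHDCG, RIGHT=2, LEFT=7

Answer: DEHCGHDCG 2 7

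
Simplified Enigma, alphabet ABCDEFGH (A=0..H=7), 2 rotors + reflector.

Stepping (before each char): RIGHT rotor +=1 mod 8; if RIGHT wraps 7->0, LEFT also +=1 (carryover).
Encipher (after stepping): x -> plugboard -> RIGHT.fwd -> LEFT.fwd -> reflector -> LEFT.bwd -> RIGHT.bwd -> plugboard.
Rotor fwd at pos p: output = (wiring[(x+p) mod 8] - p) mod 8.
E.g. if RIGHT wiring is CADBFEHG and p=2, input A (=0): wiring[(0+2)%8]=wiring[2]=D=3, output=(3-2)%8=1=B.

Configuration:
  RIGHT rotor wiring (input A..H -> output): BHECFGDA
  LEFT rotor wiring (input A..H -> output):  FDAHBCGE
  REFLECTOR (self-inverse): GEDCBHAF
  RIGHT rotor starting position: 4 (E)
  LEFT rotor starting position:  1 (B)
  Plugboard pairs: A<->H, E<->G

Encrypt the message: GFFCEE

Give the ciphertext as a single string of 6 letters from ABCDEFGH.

Answer: CECBDD

Derivation:
Char 1 ('G'): step: R->5, L=1; G->plug->E->R->C->L->G->refl->A->L'->D->R'->C->plug->C
Char 2 ('F'): step: R->6, L=1; F->plug->F->R->E->L->B->refl->E->L'->H->R'->G->plug->E
Char 3 ('F'): step: R->7, L=1; F->plug->F->R->G->L->D->refl->C->L'->A->R'->C->plug->C
Char 4 ('C'): step: R->0, L->2 (L advanced); C->plug->C->R->E->L->E->refl->B->L'->H->R'->B->plug->B
Char 5 ('E'): step: R->1, L=2; E->plug->G->R->H->L->B->refl->E->L'->E->R'->D->plug->D
Char 6 ('E'): step: R->2, L=2; E->plug->G->R->H->L->B->refl->E->L'->E->R'->D->plug->D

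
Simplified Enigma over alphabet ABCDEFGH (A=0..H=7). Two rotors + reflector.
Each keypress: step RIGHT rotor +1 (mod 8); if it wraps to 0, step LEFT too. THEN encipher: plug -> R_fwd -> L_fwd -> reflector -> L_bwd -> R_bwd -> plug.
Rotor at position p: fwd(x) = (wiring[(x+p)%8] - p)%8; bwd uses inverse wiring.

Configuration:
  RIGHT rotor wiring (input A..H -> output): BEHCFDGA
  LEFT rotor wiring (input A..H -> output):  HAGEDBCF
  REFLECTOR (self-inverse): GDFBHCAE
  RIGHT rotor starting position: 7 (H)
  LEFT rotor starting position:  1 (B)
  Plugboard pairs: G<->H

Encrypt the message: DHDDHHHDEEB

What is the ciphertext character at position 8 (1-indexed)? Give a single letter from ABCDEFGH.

Char 1 ('D'): step: R->0, L->2 (L advanced); D->plug->D->R->C->L->B->refl->D->L'->F->R'->E->plug->E
Char 2 ('H'): step: R->1, L=2; H->plug->G->R->H->L->G->refl->A->L'->E->R'->D->plug->D
Char 3 ('D'): step: R->2, L=2; D->plug->D->R->B->L->C->refl->F->L'->G->R'->F->plug->F
Char 4 ('D'): step: R->3, L=2; D->plug->D->R->D->L->H->refl->E->L'->A->R'->C->plug->C
Char 5 ('H'): step: R->4, L=2; H->plug->G->R->D->L->H->refl->E->L'->A->R'->F->plug->F
Char 6 ('H'): step: R->5, L=2; H->plug->G->R->F->L->D->refl->B->L'->C->R'->F->plug->F
Char 7 ('H'): step: R->6, L=2; H->plug->G->R->H->L->G->refl->A->L'->E->R'->F->plug->F
Char 8 ('D'): step: R->7, L=2; D->plug->D->R->A->L->E->refl->H->L'->D->R'->E->plug->E

E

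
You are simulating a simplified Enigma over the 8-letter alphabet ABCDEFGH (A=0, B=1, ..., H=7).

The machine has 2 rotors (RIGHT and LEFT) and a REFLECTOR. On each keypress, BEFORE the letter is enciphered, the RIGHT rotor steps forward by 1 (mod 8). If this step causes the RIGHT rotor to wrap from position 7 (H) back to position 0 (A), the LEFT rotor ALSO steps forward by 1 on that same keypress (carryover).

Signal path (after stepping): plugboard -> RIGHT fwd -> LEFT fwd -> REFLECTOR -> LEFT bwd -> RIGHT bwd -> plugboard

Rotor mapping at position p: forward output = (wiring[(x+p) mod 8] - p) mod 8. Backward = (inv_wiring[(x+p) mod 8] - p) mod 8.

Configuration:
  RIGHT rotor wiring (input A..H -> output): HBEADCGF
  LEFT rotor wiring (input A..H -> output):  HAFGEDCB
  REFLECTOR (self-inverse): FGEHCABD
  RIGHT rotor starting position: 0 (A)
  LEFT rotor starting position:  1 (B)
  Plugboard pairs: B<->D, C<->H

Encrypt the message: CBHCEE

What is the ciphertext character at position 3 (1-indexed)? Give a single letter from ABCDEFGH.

Char 1 ('C'): step: R->1, L=1; C->plug->H->R->G->L->A->refl->F->L'->C->R'->D->plug->B
Char 2 ('B'): step: R->2, L=1; B->plug->D->R->A->L->H->refl->D->L'->D->R'->F->plug->F
Char 3 ('H'): step: R->3, L=1; H->plug->C->R->H->L->G->refl->B->L'->F->R'->A->plug->A

A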